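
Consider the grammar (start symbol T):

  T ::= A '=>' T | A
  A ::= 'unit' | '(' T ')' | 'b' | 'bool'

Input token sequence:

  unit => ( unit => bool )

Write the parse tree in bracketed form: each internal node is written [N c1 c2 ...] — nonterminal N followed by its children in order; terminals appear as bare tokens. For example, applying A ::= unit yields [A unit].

T
A => T
unit => T
unit => A
unit => ( T )
unit => ( A => T )
unit => ( unit => T )
unit => ( unit => A )
unit => ( unit => bool )

[T [A unit] => [T [A ( [T [A unit] => [T [A bool]]] )]]]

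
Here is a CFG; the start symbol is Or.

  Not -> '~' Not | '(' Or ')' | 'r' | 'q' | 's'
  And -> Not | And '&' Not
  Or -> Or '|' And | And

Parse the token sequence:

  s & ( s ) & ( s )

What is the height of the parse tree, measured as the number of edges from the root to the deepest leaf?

7

[Or [And [And [And [Not s]] & [Not ( [Or [And [Not s]]] )]] & [Not ( [Or [And [Not s]]] )]]]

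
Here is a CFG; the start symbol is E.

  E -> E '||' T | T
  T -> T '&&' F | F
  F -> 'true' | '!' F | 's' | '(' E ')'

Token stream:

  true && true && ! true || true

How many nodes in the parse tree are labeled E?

[E [E [T [T [T [F true]] && [F true]] && [F ! [F true]]]] || [T [F true]]]

2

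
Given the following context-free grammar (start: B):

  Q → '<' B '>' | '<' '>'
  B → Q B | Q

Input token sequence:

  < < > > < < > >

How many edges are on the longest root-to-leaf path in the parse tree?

[B [Q < [B [Q < >]] >] [B [Q < [B [Q < >]] >]]]

5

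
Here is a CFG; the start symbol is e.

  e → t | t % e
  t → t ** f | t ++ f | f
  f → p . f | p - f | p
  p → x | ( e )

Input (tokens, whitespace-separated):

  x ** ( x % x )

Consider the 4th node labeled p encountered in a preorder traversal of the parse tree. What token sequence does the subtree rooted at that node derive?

[e [t [t [f [p x]]] ** [f [p ( [e [t [f [p x]]] % [e [t [f [p x]]]]] )]]]]

x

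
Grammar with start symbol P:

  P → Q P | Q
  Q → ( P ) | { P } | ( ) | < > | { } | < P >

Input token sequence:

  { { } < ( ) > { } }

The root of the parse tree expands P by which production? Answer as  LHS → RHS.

P → Q

[P [Q { [P [Q { }] [P [Q < [P [Q ( )]] >] [P [Q { }]]]] }]]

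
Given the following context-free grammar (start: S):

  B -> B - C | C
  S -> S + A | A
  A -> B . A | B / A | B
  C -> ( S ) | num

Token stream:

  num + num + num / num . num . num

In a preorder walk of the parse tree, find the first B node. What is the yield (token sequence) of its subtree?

[S [S [S [A [B [C num]]]] + [A [B [C num]]]] + [A [B [C num]] / [A [B [C num]] . [A [B [C num]] . [A [B [C num]]]]]]]

num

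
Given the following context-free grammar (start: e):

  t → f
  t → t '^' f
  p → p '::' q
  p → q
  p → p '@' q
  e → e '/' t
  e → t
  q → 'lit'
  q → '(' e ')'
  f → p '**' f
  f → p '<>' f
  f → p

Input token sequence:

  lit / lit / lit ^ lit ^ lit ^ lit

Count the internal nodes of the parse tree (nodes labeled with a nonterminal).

[e [e [e [t [f [p [q lit]]]]] / [t [f [p [q lit]]]]] / [t [t [t [t [f [p [q lit]]]] ^ [f [p [q lit]]]] ^ [f [p [q lit]]]] ^ [f [p [q lit]]]]]

27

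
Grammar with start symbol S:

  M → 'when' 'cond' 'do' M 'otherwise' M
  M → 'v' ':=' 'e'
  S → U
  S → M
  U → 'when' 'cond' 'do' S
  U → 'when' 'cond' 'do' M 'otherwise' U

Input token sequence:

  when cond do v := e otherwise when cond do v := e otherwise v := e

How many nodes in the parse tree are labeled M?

5

[S [M when cond do [M v := e] otherwise [M when cond do [M v := e] otherwise [M v := e]]]]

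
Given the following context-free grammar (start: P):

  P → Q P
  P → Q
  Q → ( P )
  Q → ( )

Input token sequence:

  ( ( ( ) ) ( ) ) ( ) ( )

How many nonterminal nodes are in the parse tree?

12

[P [Q ( [P [Q ( [P [Q ( )]] )] [P [Q ( )]]] )] [P [Q ( )] [P [Q ( )]]]]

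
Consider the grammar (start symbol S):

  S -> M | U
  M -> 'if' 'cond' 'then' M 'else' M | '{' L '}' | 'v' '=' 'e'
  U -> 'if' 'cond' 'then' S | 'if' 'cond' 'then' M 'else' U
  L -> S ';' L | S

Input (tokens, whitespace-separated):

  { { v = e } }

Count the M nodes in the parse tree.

[S [M { [L [S [M { [L [S [M v = e]]] }]]] }]]

3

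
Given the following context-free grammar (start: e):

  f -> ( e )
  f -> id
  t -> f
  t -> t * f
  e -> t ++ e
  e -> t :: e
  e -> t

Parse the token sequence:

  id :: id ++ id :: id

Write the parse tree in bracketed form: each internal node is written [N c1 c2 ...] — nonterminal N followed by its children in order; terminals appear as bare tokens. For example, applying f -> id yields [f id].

e
t :: e
f :: e
id :: e
id :: t ++ e
id :: f ++ e
id :: id ++ e
id :: id ++ t :: e
id :: id ++ f :: e
id :: id ++ id :: e
id :: id ++ id :: t
id :: id ++ id :: f
id :: id ++ id :: id

[e [t [f id]] :: [e [t [f id]] ++ [e [t [f id]] :: [e [t [f id]]]]]]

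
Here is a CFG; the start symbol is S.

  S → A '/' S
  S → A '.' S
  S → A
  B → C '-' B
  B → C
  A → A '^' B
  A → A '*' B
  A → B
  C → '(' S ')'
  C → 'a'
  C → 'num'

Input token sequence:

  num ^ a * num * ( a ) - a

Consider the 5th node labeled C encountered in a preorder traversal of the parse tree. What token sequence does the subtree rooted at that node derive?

a

[S [A [A [A [A [B [C num]]] ^ [B [C a]]] * [B [C num]]] * [B [C ( [S [A [B [C a]]]] )] - [B [C a]]]]]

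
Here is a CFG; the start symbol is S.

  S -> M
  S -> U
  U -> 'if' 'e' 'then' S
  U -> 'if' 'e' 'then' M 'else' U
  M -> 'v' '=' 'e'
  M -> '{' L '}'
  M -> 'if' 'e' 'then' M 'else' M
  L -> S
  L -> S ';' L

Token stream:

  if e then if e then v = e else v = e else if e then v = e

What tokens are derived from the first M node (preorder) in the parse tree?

[S [U if e then [M if e then [M v = e] else [M v = e]] else [U if e then [S [M v = e]]]]]

if e then v = e else v = e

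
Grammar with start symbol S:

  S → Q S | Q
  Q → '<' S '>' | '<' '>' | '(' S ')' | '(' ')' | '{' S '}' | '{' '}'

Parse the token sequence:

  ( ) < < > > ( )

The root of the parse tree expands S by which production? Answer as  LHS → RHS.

S → Q S

[S [Q ( )] [S [Q < [S [Q < >]] >] [S [Q ( )]]]]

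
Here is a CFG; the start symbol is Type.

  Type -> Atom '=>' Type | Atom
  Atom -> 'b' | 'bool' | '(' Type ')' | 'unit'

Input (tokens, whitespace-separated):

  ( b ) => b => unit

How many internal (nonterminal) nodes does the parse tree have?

8

[Type [Atom ( [Type [Atom b]] )] => [Type [Atom b] => [Type [Atom unit]]]]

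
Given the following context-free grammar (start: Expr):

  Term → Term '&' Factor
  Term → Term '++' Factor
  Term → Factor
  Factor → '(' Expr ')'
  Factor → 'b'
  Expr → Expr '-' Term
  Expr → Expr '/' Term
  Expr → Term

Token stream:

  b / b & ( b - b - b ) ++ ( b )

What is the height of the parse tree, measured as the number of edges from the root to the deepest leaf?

[Expr [Expr [Term [Factor b]]] / [Term [Term [Term [Factor b]] & [Factor ( [Expr [Expr [Expr [Term [Factor b]]] - [Term [Factor b]]] - [Term [Factor b]]] )]] ++ [Factor ( [Expr [Term [Factor b]]] )]]]

9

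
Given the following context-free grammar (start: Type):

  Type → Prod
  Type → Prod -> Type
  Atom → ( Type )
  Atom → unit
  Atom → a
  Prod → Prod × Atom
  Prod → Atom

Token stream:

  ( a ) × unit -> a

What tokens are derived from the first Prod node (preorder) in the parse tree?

( a ) × unit

[Type [Prod [Prod [Atom ( [Type [Prod [Atom a]]] )]] × [Atom unit]] -> [Type [Prod [Atom a]]]]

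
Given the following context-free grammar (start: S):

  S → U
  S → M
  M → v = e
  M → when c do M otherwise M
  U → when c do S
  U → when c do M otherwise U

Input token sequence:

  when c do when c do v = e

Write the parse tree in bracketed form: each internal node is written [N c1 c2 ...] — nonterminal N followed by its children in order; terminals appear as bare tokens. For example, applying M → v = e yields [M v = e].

S
U
when c do S
when c do U
when c do when c do S
when c do when c do M
when c do when c do v = e

[S [U when c do [S [U when c do [S [M v = e]]]]]]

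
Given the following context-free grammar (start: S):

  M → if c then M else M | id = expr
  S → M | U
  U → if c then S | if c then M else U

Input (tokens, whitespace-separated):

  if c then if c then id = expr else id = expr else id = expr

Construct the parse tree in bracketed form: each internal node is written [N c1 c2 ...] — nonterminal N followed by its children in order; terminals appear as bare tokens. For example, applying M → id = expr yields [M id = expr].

[S [M if c then [M if c then [M id = expr] else [M id = expr]] else [M id = expr]]]

S
M
if c then M else M
if c then if c then M else M else M
if c then if c then id = expr else M else M
if c then if c then id = expr else id = expr else M
if c then if c then id = expr else id = expr else id = expr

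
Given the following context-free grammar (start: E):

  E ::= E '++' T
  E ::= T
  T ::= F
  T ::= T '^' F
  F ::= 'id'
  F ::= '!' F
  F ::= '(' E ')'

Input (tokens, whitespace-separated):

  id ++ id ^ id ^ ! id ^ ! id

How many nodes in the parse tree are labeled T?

5

[E [E [T [F id]]] ++ [T [T [T [T [F id]] ^ [F id]] ^ [F ! [F id]]] ^ [F ! [F id]]]]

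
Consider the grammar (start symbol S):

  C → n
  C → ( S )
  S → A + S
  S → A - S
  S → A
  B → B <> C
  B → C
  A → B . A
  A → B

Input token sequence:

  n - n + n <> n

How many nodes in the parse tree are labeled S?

[S [A [B [C n]]] - [S [A [B [C n]]] + [S [A [B [B [C n]] <> [C n]]]]]]

3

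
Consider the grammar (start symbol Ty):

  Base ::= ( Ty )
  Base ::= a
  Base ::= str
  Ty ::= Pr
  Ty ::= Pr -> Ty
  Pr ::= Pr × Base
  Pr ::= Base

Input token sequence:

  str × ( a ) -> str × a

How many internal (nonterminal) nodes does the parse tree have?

13

[Ty [Pr [Pr [Base str]] × [Base ( [Ty [Pr [Base a]]] )]] -> [Ty [Pr [Pr [Base str]] × [Base a]]]]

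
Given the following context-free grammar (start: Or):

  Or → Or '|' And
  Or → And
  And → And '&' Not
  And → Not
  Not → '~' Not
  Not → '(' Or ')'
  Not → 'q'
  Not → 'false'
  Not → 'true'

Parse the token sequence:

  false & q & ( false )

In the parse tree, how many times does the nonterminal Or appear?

[Or [And [And [And [Not false]] & [Not q]] & [Not ( [Or [And [Not false]]] )]]]

2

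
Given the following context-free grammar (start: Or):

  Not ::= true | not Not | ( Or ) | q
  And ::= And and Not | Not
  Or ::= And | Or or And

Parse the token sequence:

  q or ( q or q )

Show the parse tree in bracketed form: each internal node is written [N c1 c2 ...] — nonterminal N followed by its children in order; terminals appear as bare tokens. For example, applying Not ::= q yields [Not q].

Or
Or or And
And or And
Not or And
q or And
q or Not
q or ( Or )
q or ( Or or And )
q or ( And or And )
q or ( Not or And )
q or ( q or And )
q or ( q or Not )
q or ( q or q )

[Or [Or [And [Not q]]] or [And [Not ( [Or [Or [And [Not q]]] or [And [Not q]]] )]]]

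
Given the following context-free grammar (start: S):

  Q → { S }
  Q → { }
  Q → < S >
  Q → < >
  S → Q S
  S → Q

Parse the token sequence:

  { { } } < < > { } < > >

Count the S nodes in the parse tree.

6

[S [Q { [S [Q { }]] }] [S [Q < [S [Q < >] [S [Q { }] [S [Q < >]]]] >]]]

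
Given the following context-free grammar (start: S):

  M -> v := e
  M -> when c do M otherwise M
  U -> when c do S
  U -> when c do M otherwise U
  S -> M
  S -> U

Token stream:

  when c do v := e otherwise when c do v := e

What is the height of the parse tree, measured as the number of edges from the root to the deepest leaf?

5

[S [U when c do [M v := e] otherwise [U when c do [S [M v := e]]]]]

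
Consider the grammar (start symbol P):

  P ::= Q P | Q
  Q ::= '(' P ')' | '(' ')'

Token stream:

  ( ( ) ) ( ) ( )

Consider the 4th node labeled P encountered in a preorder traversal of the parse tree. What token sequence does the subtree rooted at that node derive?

[P [Q ( [P [Q ( )]] )] [P [Q ( )] [P [Q ( )]]]]

( )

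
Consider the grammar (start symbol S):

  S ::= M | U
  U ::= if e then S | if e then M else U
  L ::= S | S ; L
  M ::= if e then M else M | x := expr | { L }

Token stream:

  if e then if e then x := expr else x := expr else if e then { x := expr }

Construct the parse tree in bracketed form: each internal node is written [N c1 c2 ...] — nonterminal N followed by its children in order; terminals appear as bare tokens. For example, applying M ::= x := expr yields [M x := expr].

[S [U if e then [M if e then [M x := expr] else [M x := expr]] else [U if e then [S [M { [L [S [M x := expr]]] }]]]]]

S
U
if e then M else U
if e then if e then M else M else U
if e then if e then x := expr else M else U
if e then if e then x := expr else x := expr else U
if e then if e then x := expr else x := expr else if e then S
if e then if e then x := expr else x := expr else if e then M
if e then if e then x := expr else x := expr else if e then { L }
if e then if e then x := expr else x := expr else if e then { S }
if e then if e then x := expr else x := expr else if e then { M }
if e then if e then x := expr else x := expr else if e then { x := expr }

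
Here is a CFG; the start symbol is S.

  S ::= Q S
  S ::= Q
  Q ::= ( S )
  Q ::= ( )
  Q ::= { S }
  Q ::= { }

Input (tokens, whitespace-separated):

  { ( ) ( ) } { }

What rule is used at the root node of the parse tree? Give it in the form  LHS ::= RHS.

S ::= Q S

[S [Q { [S [Q ( )] [S [Q ( )]]] }] [S [Q { }]]]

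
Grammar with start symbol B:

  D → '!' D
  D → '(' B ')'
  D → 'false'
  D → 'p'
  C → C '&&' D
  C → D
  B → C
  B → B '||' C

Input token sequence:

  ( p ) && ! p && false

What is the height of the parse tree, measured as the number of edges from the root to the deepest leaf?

[B [C [C [C [D ( [B [C [D p]]] )]] && [D ! [D p]]] && [D false]]]

8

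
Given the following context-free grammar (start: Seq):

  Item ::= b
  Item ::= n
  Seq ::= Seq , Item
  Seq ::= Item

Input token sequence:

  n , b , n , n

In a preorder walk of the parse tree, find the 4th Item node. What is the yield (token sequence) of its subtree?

[Seq [Seq [Seq [Seq [Item n]] , [Item b]] , [Item n]] , [Item n]]

n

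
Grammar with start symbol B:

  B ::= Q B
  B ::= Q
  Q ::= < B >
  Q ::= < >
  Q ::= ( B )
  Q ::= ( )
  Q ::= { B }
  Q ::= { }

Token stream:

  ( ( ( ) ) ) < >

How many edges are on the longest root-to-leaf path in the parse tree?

6

[B [Q ( [B [Q ( [B [Q ( )]] )]] )] [B [Q < >]]]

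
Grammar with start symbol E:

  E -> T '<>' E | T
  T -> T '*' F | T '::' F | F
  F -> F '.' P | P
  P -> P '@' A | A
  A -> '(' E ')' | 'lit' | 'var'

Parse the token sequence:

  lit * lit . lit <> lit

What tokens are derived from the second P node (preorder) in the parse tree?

[E [T [T [F [P [A lit]]]] * [F [F [P [A lit]]] . [P [A lit]]]] <> [E [T [F [P [A lit]]]]]]

lit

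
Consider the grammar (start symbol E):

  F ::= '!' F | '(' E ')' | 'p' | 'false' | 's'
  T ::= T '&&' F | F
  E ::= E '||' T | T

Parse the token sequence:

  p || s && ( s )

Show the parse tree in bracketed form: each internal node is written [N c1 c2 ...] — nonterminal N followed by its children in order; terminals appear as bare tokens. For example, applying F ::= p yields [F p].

[E [E [T [F p]]] || [T [T [F s]] && [F ( [E [T [F s]]] )]]]

E
E || T
T || T
F || T
p || T
p || T && F
p || F && F
p || s && F
p || s && ( E )
p || s && ( T )
p || s && ( F )
p || s && ( s )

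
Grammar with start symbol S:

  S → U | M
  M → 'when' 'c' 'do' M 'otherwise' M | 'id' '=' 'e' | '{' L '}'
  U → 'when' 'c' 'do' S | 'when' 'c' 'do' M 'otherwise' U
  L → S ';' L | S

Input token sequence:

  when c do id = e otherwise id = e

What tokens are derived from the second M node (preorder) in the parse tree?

id = e

[S [M when c do [M id = e] otherwise [M id = e]]]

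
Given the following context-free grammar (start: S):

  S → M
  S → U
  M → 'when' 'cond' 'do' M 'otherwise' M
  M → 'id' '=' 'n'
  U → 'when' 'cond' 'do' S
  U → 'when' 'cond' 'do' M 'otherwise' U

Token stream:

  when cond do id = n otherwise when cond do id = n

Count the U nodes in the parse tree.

[S [U when cond do [M id = n] otherwise [U when cond do [S [M id = n]]]]]

2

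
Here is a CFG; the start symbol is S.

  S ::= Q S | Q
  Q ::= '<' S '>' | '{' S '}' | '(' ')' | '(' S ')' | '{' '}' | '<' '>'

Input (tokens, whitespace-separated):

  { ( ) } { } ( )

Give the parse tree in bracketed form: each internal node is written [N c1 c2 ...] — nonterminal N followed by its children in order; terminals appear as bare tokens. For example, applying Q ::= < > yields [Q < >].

[S [Q { [S [Q ( )]] }] [S [Q { }] [S [Q ( )]]]]

S
Q S
{ S } S
{ Q } S
{ ( ) } S
{ ( ) } Q S
{ ( ) } { } S
{ ( ) } { } Q
{ ( ) } { } ( )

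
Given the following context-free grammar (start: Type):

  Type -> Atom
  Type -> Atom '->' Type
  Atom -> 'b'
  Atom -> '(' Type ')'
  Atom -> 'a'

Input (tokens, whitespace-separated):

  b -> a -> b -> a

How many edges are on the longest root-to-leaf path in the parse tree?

5

[Type [Atom b] -> [Type [Atom a] -> [Type [Atom b] -> [Type [Atom a]]]]]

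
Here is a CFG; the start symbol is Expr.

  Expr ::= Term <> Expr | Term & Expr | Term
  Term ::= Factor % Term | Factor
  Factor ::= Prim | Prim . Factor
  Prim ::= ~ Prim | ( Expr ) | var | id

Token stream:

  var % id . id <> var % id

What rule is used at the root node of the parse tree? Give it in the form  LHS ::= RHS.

[Expr [Term [Factor [Prim var]] % [Term [Factor [Prim id] . [Factor [Prim id]]]]] <> [Expr [Term [Factor [Prim var]] % [Term [Factor [Prim id]]]]]]

Expr ::= Term <> Expr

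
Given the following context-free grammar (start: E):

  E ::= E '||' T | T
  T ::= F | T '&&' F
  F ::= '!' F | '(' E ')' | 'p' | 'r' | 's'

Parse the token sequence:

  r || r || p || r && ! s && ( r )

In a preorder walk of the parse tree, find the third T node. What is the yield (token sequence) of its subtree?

p

[E [E [E [E [T [F r]]] || [T [F r]]] || [T [F p]]] || [T [T [T [F r]] && [F ! [F s]]] && [F ( [E [T [F r]]] )]]]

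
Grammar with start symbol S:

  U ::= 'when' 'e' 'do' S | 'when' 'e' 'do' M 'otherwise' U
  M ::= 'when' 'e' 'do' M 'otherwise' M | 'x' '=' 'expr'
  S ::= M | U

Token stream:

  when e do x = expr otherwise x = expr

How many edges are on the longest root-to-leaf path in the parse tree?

[S [M when e do [M x = expr] otherwise [M x = expr]]]

3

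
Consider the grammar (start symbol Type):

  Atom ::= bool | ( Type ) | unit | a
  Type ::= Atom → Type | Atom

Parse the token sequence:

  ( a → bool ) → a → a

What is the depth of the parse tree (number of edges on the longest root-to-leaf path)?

[Type [Atom ( [Type [Atom a] → [Type [Atom bool]]] )] → [Type [Atom a] → [Type [Atom a]]]]

5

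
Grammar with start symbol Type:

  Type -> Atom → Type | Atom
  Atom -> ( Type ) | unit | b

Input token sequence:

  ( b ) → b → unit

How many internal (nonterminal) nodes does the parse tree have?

[Type [Atom ( [Type [Atom b]] )] → [Type [Atom b] → [Type [Atom unit]]]]

8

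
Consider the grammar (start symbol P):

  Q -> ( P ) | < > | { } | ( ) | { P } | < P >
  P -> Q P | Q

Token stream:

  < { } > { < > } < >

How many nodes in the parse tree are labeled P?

[P [Q < [P [Q { }]] >] [P [Q { [P [Q < >]] }] [P [Q < >]]]]

5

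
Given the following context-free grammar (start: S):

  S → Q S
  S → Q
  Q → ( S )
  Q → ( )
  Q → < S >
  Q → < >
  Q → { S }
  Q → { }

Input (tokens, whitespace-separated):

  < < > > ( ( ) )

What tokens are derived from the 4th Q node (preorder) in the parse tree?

( )

[S [Q < [S [Q < >]] >] [S [Q ( [S [Q ( )]] )]]]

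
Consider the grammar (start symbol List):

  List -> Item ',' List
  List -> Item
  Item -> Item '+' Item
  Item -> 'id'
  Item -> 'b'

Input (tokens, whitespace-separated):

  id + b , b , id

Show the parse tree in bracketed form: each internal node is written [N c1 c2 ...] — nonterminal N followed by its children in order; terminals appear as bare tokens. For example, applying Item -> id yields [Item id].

[List [Item [Item id] + [Item b]] , [List [Item b] , [List [Item id]]]]

List
Item , List
Item + Item , List
id + Item , List
id + b , List
id + b , Item , List
id + b , b , List
id + b , b , Item
id + b , b , id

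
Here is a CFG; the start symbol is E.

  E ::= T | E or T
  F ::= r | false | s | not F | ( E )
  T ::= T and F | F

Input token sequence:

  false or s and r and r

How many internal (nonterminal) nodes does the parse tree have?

10

[E [E [T [F false]]] or [T [T [T [F s]] and [F r]] and [F r]]]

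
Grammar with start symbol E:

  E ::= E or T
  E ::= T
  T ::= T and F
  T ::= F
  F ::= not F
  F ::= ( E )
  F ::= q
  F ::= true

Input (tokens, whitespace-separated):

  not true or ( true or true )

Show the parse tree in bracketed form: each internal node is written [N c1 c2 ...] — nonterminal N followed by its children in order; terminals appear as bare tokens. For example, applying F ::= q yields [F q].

[E [E [T [F not [F true]]]] or [T [F ( [E [E [T [F true]]] or [T [F true]]] )]]]

E
E or T
T or T
F or T
not F or T
not true or T
not true or F
not true or ( E )
not true or ( E or T )
not true or ( T or T )
not true or ( F or T )
not true or ( true or T )
not true or ( true or F )
not true or ( true or true )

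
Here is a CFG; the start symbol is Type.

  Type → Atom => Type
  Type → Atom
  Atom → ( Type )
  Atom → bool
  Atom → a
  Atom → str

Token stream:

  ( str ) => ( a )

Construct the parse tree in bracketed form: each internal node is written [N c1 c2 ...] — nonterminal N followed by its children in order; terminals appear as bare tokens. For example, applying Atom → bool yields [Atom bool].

[Type [Atom ( [Type [Atom str]] )] => [Type [Atom ( [Type [Atom a]] )]]]

Type
Atom => Type
( Type ) => Type
( Atom ) => Type
( str ) => Type
( str ) => Atom
( str ) => ( Type )
( str ) => ( Atom )
( str ) => ( a )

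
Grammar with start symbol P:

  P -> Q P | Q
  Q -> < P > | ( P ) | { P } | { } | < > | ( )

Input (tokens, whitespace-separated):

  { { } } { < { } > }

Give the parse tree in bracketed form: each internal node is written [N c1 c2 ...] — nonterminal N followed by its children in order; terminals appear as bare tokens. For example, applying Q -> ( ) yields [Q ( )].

[P [Q { [P [Q { }]] }] [P [Q { [P [Q < [P [Q { }]] >]] }]]]

P
Q P
{ P } P
{ Q } P
{ { } } P
{ { } } Q
{ { } } { P }
{ { } } { Q }
{ { } } { < P > }
{ { } } { < Q > }
{ { } } { < { } > }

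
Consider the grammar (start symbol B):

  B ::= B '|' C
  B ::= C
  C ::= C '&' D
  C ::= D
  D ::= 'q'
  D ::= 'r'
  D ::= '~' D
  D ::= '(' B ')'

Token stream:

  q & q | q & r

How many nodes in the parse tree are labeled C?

4

[B [B [C [C [D q]] & [D q]]] | [C [C [D q]] & [D r]]]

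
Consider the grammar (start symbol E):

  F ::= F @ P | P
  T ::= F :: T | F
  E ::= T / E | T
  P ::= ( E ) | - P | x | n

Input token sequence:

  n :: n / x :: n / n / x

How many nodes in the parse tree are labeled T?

6

[E [T [F [P n]] :: [T [F [P n]]]] / [E [T [F [P x]] :: [T [F [P n]]]] / [E [T [F [P n]]] / [E [T [F [P x]]]]]]]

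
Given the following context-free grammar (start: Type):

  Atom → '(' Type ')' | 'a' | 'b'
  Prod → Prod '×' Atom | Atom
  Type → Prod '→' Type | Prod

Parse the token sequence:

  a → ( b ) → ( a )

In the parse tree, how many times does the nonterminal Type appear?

5

[Type [Prod [Atom a]] → [Type [Prod [Atom ( [Type [Prod [Atom b]]] )]] → [Type [Prod [Atom ( [Type [Prod [Atom a]]] )]]]]]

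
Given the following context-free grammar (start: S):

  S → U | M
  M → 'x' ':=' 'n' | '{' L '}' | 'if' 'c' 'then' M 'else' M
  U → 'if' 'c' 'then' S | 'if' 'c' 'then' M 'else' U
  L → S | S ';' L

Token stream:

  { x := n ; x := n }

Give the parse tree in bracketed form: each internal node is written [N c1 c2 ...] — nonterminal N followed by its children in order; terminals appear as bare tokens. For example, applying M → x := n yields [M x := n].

[S [M { [L [S [M x := n]] ; [L [S [M x := n]]]] }]]

S
M
{ L }
{ S ; L }
{ M ; L }
{ x := n ; L }
{ x := n ; S }
{ x := n ; M }
{ x := n ; x := n }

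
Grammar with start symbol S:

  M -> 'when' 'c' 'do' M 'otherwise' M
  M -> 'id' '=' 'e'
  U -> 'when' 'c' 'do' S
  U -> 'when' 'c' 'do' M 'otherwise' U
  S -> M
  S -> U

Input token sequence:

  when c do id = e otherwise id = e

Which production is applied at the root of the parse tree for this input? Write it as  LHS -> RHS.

[S [M when c do [M id = e] otherwise [M id = e]]]

S -> M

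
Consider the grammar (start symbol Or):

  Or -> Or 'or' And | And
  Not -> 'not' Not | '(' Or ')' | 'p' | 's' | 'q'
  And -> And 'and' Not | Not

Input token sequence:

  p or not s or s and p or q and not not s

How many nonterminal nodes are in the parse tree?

[Or [Or [Or [Or [And [Not p]]] or [And [Not not [Not s]]]] or [And [And [Not s]] and [Not p]]] or [And [And [Not q]] and [Not not [Not not [Not s]]]]]

19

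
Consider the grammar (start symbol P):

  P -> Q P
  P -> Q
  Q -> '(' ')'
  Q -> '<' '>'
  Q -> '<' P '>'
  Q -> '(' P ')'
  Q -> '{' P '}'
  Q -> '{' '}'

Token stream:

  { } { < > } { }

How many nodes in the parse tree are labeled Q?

4

[P [Q { }] [P [Q { [P [Q < >]] }] [P [Q { }]]]]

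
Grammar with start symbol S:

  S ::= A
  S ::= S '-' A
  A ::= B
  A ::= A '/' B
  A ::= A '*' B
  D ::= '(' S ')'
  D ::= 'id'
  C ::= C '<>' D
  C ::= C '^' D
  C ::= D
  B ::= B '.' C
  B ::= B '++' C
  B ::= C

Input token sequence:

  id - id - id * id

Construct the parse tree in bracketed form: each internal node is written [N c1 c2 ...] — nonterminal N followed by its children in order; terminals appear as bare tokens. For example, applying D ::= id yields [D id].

[S [S [S [A [B [C [D id]]]]] - [A [B [C [D id]]]]] - [A [A [B [C [D id]]]] * [B [C [D id]]]]]

S
S - A
S - A - A
A - A - A
B - A - A
C - A - A
D - A - A
id - A - A
id - B - A
id - C - A
id - D - A
id - id - A
id - id - A * B
id - id - B * B
id - id - C * B
id - id - D * B
id - id - id * B
id - id - id * C
id - id - id * D
id - id - id * id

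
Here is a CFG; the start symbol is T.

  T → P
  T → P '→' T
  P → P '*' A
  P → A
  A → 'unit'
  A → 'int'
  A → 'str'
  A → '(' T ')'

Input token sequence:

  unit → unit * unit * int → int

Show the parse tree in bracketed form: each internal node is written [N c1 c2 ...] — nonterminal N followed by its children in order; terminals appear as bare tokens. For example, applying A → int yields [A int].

T
P → T
A → T
unit → T
unit → P → T
unit → P * A → T
unit → P * A * A → T
unit → A * A * A → T
unit → unit * A * A → T
unit → unit * unit * A → T
unit → unit * unit * int → T
unit → unit * unit * int → P
unit → unit * unit * int → A
unit → unit * unit * int → int

[T [P [A unit]] → [T [P [P [P [A unit]] * [A unit]] * [A int]] → [T [P [A int]]]]]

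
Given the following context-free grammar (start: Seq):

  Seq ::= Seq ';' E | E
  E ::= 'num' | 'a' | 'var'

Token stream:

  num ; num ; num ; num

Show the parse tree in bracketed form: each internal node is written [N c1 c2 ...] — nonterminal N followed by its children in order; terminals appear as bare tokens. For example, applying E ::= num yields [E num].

[Seq [Seq [Seq [Seq [E num]] ; [E num]] ; [E num]] ; [E num]]

Seq
Seq ; E
Seq ; E ; E
Seq ; E ; E ; E
E ; E ; E ; E
num ; E ; E ; E
num ; num ; E ; E
num ; num ; num ; E
num ; num ; num ; num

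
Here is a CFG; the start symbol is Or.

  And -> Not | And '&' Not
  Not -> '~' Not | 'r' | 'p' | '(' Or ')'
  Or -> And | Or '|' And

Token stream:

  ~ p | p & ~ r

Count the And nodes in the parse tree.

[Or [Or [And [Not ~ [Not p]]]] | [And [And [Not p]] & [Not ~ [Not r]]]]

3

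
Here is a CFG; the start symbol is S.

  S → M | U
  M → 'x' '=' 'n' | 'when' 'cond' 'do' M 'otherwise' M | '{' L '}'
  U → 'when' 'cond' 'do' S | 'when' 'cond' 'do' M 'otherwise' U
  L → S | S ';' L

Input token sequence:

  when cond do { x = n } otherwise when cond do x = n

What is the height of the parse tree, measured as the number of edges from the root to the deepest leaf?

6

[S [U when cond do [M { [L [S [M x = n]]] }] otherwise [U when cond do [S [M x = n]]]]]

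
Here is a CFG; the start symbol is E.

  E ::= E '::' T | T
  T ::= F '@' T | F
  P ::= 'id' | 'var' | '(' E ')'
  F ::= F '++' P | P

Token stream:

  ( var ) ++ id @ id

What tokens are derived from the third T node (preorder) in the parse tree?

id

[E [T [F [F [P ( [E [T [F [P var]]]] )]] ++ [P id]] @ [T [F [P id]]]]]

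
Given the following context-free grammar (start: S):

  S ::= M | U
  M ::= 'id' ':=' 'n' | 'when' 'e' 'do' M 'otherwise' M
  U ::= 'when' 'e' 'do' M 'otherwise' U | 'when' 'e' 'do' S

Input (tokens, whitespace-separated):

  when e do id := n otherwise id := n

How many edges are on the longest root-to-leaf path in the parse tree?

[S [M when e do [M id := n] otherwise [M id := n]]]

3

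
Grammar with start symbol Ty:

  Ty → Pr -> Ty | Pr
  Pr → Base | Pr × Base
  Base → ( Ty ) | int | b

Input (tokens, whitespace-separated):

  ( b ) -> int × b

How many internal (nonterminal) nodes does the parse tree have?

11

[Ty [Pr [Base ( [Ty [Pr [Base b]]] )]] -> [Ty [Pr [Pr [Base int]] × [Base b]]]]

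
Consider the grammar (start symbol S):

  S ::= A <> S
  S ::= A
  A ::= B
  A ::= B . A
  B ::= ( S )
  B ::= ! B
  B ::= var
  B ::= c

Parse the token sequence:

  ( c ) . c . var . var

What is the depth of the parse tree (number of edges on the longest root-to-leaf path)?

6

[S [A [B ( [S [A [B c]]] )] . [A [B c] . [A [B var] . [A [B var]]]]]]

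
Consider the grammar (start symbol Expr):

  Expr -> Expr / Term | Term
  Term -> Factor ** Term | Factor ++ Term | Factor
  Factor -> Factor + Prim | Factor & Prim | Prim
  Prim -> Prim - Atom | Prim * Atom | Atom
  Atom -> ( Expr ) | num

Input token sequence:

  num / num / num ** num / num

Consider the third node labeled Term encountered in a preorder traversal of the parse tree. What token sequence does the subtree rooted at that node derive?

num ** num

[Expr [Expr [Expr [Expr [Term [Factor [Prim [Atom num]]]]] / [Term [Factor [Prim [Atom num]]]]] / [Term [Factor [Prim [Atom num]]] ** [Term [Factor [Prim [Atom num]]]]]] / [Term [Factor [Prim [Atom num]]]]]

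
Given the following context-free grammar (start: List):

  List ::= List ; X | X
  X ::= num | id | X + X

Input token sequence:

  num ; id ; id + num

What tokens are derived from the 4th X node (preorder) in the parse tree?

id

[List [List [List [X num]] ; [X id]] ; [X [X id] + [X num]]]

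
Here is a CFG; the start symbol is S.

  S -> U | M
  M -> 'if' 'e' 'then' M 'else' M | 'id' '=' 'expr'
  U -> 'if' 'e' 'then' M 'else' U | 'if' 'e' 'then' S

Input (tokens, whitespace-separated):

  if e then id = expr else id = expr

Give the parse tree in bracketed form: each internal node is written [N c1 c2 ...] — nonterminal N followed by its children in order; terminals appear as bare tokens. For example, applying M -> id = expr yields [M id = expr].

[S [M if e then [M id = expr] else [M id = expr]]]

S
M
if e then M else M
if e then id = expr else M
if e then id = expr else id = expr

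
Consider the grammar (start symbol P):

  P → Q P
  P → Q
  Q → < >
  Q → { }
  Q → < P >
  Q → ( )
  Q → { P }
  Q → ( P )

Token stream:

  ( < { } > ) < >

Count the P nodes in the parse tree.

4

[P [Q ( [P [Q < [P [Q { }]] >]] )] [P [Q < >]]]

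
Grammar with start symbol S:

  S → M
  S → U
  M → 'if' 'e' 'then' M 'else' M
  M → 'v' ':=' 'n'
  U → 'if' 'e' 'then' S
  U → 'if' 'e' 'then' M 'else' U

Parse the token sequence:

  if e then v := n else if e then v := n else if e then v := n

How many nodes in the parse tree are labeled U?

3

[S [U if e then [M v := n] else [U if e then [M v := n] else [U if e then [S [M v := n]]]]]]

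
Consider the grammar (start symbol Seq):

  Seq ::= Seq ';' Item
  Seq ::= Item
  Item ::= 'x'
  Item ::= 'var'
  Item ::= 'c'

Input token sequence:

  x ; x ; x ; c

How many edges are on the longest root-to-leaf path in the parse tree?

[Seq [Seq [Seq [Seq [Item x]] ; [Item x]] ; [Item x]] ; [Item c]]

5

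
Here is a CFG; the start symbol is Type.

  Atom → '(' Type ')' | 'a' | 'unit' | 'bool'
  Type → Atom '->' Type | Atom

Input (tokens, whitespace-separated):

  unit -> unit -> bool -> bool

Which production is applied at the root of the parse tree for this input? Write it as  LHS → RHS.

[Type [Atom unit] -> [Type [Atom unit] -> [Type [Atom bool] -> [Type [Atom bool]]]]]

Type → Atom '->' Type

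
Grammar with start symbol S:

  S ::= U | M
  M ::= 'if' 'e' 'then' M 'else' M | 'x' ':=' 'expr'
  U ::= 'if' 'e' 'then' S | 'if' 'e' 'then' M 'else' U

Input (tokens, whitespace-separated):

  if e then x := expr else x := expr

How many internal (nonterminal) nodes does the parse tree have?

4

[S [M if e then [M x := expr] else [M x := expr]]]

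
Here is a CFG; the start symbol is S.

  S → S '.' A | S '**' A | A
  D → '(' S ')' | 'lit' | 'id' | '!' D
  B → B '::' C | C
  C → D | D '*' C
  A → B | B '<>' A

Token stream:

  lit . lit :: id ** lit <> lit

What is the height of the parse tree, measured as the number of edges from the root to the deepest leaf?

[S [S [S [A [B [C [D lit]]]]] . [A [B [B [C [D lit]]] :: [C [D id]]]]] ** [A [B [C [D lit]]] <> [A [B [C [D lit]]]]]]

7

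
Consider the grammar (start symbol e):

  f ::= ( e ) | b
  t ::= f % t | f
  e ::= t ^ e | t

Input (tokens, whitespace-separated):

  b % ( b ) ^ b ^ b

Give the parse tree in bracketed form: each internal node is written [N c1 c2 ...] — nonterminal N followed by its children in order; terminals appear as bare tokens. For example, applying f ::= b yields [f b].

[e [t [f b] % [t [f ( [e [t [f b]]] )]]] ^ [e [t [f b]] ^ [e [t [f b]]]]]

e
t ^ e
f % t ^ e
b % t ^ e
b % f ^ e
b % ( e ) ^ e
b % ( t ) ^ e
b % ( f ) ^ e
b % ( b ) ^ e
b % ( b ) ^ t ^ e
b % ( b ) ^ f ^ e
b % ( b ) ^ b ^ e
b % ( b ) ^ b ^ t
b % ( b ) ^ b ^ f
b % ( b ) ^ b ^ b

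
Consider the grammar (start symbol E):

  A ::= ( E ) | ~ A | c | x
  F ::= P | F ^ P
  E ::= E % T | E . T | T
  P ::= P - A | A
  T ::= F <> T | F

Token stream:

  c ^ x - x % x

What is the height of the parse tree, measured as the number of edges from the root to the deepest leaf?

7

[E [E [T [F [F [P [A c]]] ^ [P [P [A x]] - [A x]]]]] % [T [F [P [A x]]]]]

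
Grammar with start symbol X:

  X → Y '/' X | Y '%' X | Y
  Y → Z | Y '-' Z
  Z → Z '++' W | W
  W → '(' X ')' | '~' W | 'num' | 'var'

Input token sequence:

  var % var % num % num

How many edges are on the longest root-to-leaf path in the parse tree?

7

[X [Y [Z [W var]]] % [X [Y [Z [W var]]] % [X [Y [Z [W num]]] % [X [Y [Z [W num]]]]]]]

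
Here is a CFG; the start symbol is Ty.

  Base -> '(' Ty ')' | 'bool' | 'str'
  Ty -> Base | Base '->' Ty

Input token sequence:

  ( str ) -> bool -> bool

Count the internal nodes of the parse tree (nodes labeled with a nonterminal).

[Ty [Base ( [Ty [Base str]] )] -> [Ty [Base bool] -> [Ty [Base bool]]]]

8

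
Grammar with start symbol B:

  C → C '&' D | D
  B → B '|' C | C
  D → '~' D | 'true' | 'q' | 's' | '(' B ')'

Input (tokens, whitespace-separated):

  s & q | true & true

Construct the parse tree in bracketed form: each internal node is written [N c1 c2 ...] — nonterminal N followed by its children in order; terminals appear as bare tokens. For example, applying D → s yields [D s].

[B [B [C [C [D s]] & [D q]]] | [C [C [D true]] & [D true]]]

B
B | C
C | C
C & D | C
D & D | C
s & D | C
s & q | C
s & q | C & D
s & q | D & D
s & q | true & D
s & q | true & true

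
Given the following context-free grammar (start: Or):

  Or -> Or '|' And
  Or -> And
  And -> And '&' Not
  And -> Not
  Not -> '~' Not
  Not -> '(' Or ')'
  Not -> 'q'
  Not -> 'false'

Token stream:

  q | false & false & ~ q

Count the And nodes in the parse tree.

4

[Or [Or [And [Not q]]] | [And [And [And [Not false]] & [Not false]] & [Not ~ [Not q]]]]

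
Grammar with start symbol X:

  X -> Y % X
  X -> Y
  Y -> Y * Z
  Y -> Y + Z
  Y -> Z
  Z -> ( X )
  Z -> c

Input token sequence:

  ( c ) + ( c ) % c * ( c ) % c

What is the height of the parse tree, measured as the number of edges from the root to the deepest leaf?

[X [Y [Y [Z ( [X [Y [Z c]]] )]] + [Z ( [X [Y [Z c]]] )]] % [X [Y [Y [Z c]] * [Z ( [X [Y [Z c]]] )]] % [X [Y [Z c]]]]]

7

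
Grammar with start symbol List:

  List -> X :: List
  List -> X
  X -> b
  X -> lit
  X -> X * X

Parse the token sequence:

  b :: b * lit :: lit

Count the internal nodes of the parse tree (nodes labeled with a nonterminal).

[List [X b] :: [List [X [X b] * [X lit]] :: [List [X lit]]]]

8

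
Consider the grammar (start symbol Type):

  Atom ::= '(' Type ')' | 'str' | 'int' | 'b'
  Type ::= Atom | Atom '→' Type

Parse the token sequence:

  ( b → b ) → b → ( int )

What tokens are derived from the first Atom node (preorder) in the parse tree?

( b → b )

[Type [Atom ( [Type [Atom b] → [Type [Atom b]]] )] → [Type [Atom b] → [Type [Atom ( [Type [Atom int]] )]]]]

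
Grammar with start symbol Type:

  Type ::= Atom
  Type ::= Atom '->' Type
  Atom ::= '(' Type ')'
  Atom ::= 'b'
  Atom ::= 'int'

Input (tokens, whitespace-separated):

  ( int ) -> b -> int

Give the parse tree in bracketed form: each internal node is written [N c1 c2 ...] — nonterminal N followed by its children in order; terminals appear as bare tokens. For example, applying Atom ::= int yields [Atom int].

Type
Atom -> Type
( Type ) -> Type
( Atom ) -> Type
( int ) -> Type
( int ) -> Atom -> Type
( int ) -> b -> Type
( int ) -> b -> Atom
( int ) -> b -> int

[Type [Atom ( [Type [Atom int]] )] -> [Type [Atom b] -> [Type [Atom int]]]]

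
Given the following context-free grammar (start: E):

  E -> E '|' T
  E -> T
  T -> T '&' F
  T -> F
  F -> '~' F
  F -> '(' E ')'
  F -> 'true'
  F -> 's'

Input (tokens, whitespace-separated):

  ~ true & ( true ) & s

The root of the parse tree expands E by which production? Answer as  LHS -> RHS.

[E [T [T [T [F ~ [F true]]] & [F ( [E [T [F true]]] )]] & [F s]]]

E -> T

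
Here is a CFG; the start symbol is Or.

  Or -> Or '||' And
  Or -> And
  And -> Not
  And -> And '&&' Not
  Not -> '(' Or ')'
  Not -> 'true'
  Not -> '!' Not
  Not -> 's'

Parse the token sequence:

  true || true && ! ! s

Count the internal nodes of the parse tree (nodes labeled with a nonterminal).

10

[Or [Or [And [Not true]]] || [And [And [Not true]] && [Not ! [Not ! [Not s]]]]]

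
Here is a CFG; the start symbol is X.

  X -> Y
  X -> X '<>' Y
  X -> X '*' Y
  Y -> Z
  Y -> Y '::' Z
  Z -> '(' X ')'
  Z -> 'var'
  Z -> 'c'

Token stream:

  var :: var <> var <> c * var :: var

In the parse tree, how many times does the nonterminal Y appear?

[X [X [X [X [Y [Y [Z var]] :: [Z var]]] <> [Y [Z var]]] <> [Y [Z c]]] * [Y [Y [Z var]] :: [Z var]]]

6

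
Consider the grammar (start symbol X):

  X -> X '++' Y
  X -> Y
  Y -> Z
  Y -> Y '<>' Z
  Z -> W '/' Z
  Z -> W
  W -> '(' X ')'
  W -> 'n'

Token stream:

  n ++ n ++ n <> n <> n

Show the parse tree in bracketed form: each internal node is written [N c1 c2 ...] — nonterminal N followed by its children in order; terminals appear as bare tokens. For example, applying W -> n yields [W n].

[X [X [X [Y [Z [W n]]]] ++ [Y [Z [W n]]]] ++ [Y [Y [Y [Z [W n]]] <> [Z [W n]]] <> [Z [W n]]]]

X
X ++ Y
X ++ Y ++ Y
Y ++ Y ++ Y
Z ++ Y ++ Y
W ++ Y ++ Y
n ++ Y ++ Y
n ++ Z ++ Y
n ++ W ++ Y
n ++ n ++ Y
n ++ n ++ Y <> Z
n ++ n ++ Y <> Z <> Z
n ++ n ++ Z <> Z <> Z
n ++ n ++ W <> Z <> Z
n ++ n ++ n <> Z <> Z
n ++ n ++ n <> W <> Z
n ++ n ++ n <> n <> Z
n ++ n ++ n <> n <> W
n ++ n ++ n <> n <> n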